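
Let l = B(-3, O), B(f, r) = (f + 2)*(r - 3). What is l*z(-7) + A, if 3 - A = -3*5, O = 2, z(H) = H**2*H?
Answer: -325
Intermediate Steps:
z(H) = H**3
B(f, r) = (-3 + r)*(2 + f) (B(f, r) = (2 + f)*(-3 + r) = (-3 + r)*(2 + f))
l = 1 (l = -6 - 3*(-3) + 2*2 - 3*2 = -6 + 9 + 4 - 6 = 1)
A = 18 (A = 3 - (-3)*5 = 3 - 1*(-15) = 3 + 15 = 18)
l*z(-7) + A = 1*(-7)**3 + 18 = 1*(-343) + 18 = -343 + 18 = -325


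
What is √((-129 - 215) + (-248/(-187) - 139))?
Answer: I*√16843651/187 ≈ 21.947*I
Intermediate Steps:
√((-129 - 215) + (-248/(-187) - 139)) = √(-344 + (-248*(-1/187) - 139)) = √(-344 + (248/187 - 139)) = √(-344 - 25745/187) = √(-90073/187) = I*√16843651/187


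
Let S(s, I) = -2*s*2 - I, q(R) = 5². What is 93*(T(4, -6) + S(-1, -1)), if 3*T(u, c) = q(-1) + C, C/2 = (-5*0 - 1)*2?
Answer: 1116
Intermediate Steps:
q(R) = 25
C = -4 (C = 2*((-5*0 - 1)*2) = 2*((0 - 1)*2) = 2*(-1*2) = 2*(-2) = -4)
S(s, I) = -I - 4*s (S(s, I) = -4*s - I = -I - 4*s)
T(u, c) = 7 (T(u, c) = (25 - 4)/3 = (⅓)*21 = 7)
93*(T(4, -6) + S(-1, -1)) = 93*(7 + (-1*(-1) - 4*(-1))) = 93*(7 + (1 + 4)) = 93*(7 + 5) = 93*12 = 1116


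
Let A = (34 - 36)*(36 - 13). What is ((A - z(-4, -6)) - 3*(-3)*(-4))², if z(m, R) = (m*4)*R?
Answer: 31684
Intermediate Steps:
z(m, R) = 4*R*m (z(m, R) = (4*m)*R = 4*R*m)
A = -46 (A = -2*23 = -46)
((A - z(-4, -6)) - 3*(-3)*(-4))² = ((-46 - 4*(-6)*(-4)) - 3*(-3)*(-4))² = ((-46 - 1*96) + 9*(-4))² = ((-46 - 96) - 36)² = (-142 - 36)² = (-178)² = 31684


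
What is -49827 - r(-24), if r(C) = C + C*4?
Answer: -49707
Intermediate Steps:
r(C) = 5*C (r(C) = C + 4*C = 5*C)
-49827 - r(-24) = -49827 - 5*(-24) = -49827 - 1*(-120) = -49827 + 120 = -49707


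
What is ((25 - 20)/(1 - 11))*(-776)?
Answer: 388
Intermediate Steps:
((25 - 20)/(1 - 11))*(-776) = (5/(-10))*(-776) = (5*(-⅒))*(-776) = -½*(-776) = 388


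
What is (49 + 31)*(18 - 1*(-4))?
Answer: 1760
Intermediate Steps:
(49 + 31)*(18 - 1*(-4)) = 80*(18 + 4) = 80*22 = 1760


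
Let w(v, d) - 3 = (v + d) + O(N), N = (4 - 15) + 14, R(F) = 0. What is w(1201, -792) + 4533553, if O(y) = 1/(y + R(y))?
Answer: 13601896/3 ≈ 4.5340e+6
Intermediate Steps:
N = 3 (N = -11 + 14 = 3)
O(y) = 1/y (O(y) = 1/(y + 0) = 1/y)
w(v, d) = 10/3 + d + v (w(v, d) = 3 + ((v + d) + 1/3) = 3 + ((d + v) + 1/3) = 3 + (1/3 + d + v) = 10/3 + d + v)
w(1201, -792) + 4533553 = (10/3 - 792 + 1201) + 4533553 = 1237/3 + 4533553 = 13601896/3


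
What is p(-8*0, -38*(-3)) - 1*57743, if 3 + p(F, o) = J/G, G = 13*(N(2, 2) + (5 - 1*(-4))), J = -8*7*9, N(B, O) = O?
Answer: -8258182/143 ≈ -57750.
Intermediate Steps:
J = -504 (J = -56*9 = -504)
G = 143 (G = 13*(2 + (5 - 1*(-4))) = 13*(2 + (5 + 4)) = 13*(2 + 9) = 13*11 = 143)
p(F, o) = -933/143 (p(F, o) = -3 - 504/143 = -933/143)
p(-8*0, -38*(-3)) - 1*57743 = -933/143 - 1*57743 = -933/143 - 57743 = -8258182/143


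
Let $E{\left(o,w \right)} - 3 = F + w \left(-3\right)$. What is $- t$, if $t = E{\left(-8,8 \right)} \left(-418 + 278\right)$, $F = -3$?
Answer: $-3360$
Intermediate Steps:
$E{\left(o,w \right)} = - 3 w$ ($E{\left(o,w \right)} = 3 + \left(-3 + w \left(-3\right)\right) = 3 - \left(3 + 3 w\right) = - 3 w$)
$t = 3360$ ($t = \left(-3\right) 8 \left(-418 + 278\right) = \left(-24\right) \left(-140\right) = 3360$)
$- t = \left(-1\right) 3360 = -3360$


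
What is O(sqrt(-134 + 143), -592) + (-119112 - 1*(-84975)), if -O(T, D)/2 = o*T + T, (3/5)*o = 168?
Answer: -35823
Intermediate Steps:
o = 280 (o = (5/3)*168 = 280)
O(T, D) = -562*T (O(T, D) = -2*(280*T + T) = -562*T)
O(sqrt(-134 + 143), -592) + (-119112 - 1*(-84975)) = -562*sqrt(-134 + 143) + (-119112 - 1*(-84975)) = -562*sqrt(9) + (-119112 + 84975) = -562*3 - 34137 = -1686 - 34137 = -35823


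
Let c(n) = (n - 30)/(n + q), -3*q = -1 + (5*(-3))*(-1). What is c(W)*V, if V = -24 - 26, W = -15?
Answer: -6750/59 ≈ -114.41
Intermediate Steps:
V = -50
q = -14/3 (q = -(-1 + (5*(-3))*(-1))/3 = -(-1 - 15*(-1))/3 = -(-1 + 15)/3 = -⅓*14 = -14/3 ≈ -4.6667)
c(n) = (-30 + n)/(-14/3 + n) (c(n) = (n - 30)/(n - 14/3) = (-30 + n)/(-14/3 + n))
c(W)*V = (3*(-30 - 15)/(-14 + 3*(-15)))*(-50) = (3*(-45)/(-14 - 45))*(-50) = (3*(-45)/(-59))*(-50) = (3*(-1/59)*(-45))*(-50) = (135/59)*(-50) = -6750/59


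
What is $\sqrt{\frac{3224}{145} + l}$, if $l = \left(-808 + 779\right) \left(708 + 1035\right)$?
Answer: $\frac{i \sqrt{1062283195}}{145} \approx 224.78 i$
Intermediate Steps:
$l = -50547$ ($l = \left(-29\right) 1743 = -50547$)
$\sqrt{\frac{3224}{145} + l} = \sqrt{\frac{3224}{145} - 50547} = \sqrt{- \frac{7326091}{145}} = \frac{i \sqrt{1062283195}}{145}$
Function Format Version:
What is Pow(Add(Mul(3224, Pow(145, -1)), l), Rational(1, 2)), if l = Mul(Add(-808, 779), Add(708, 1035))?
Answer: Mul(Rational(1, 145), I, Pow(1062283195, Rational(1, 2))) ≈ Mul(224.78, I)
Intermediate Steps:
l = -50547 (l = Mul(-29, 1743) = -50547)
Pow(Add(Mul(3224, Pow(145, -1)), l), Rational(1, 2)) = Pow(Add(Mul(3224, Pow(145, -1)), -50547), Rational(1, 2)) = Pow(Add(Mul(3224, Rational(1, 145)), -50547), Rational(1, 2)) = Pow(Add(Rational(3224, 145), -50547), Rational(1, 2)) = Pow(Rational(-7326091, 145), Rational(1, 2)) = Mul(Rational(1, 145), I, Pow(1062283195, Rational(1, 2)))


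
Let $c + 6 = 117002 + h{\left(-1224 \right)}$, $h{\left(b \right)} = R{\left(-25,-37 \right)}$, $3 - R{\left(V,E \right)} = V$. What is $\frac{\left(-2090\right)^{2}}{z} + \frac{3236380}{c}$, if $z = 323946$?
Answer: $\frac{64982703745}{1579560696} \approx 41.14$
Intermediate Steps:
$R{\left(V,E \right)} = 3 - V$
$h{\left(b \right)} = 28$ ($h{\left(b \right)} = 3 - -25 = 3 + 25 = 28$)
$c = 117024$ ($c = -6 + \left(117002 + 28\right) = -6 + 117030 = 117024$)
$\frac{\left(-2090\right)^{2}}{z} + \frac{3236380}{c} = \frac{\left(-2090\right)^{2}}{323946} + \frac{3236380}{117024} = 4368100 \cdot \frac{1}{323946} + 3236380 \cdot \frac{1}{117024} = \frac{2184050}{161973} + \frac{809095}{29256} = \frac{64982703745}{1579560696}$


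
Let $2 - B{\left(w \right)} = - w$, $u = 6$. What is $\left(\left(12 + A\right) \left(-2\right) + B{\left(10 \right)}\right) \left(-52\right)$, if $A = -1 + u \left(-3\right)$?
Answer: $-1352$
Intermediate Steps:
$A = -19$ ($A = -1 + 6 \left(-3\right) = -1 - 18 = -19$)
$B{\left(w \right)} = 2 + w$ ($B{\left(w \right)} = 2 - - w = 2 + w$)
$\left(\left(12 + A\right) \left(-2\right) + B{\left(10 \right)}\right) \left(-52\right) = \left(\left(12 - 19\right) \left(-2\right) + \left(2 + 10\right)\right) \left(-52\right) = \left(\left(-7\right) \left(-2\right) + 12\right) \left(-52\right) = \left(14 + 12\right) \left(-52\right) = 26 \left(-52\right) = -1352$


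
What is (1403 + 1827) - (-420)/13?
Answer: 42410/13 ≈ 3262.3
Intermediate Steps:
(1403 + 1827) - (-420)/13 = 3230 - (-420)/13 = 3230 - 70*(-6/13) = 3230 + 420/13 = 42410/13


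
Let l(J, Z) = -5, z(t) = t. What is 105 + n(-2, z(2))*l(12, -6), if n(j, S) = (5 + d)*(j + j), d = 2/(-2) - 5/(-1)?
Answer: 285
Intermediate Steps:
d = 4 (d = 2*(-1/2) - 5*(-1) = -1 + 5 = 4)
n(j, S) = 18*j (n(j, S) = (5 + 4)*(j + j) = 9*(2*j) = 18*j)
105 + n(-2, z(2))*l(12, -6) = 105 + (18*(-2))*(-5) = 105 - 36*(-5) = 105 + 180 = 285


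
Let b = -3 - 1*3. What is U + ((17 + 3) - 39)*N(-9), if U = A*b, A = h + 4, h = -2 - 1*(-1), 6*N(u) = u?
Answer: 21/2 ≈ 10.500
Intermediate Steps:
N(u) = u/6
h = -1 (h = -2 + 1 = -1)
A = 3 (A = -1 + 4 = 3)
b = -6 (b = -3 - 3 = -6)
U = -18 (U = 3*(-6) = -18)
U + ((17 + 3) - 39)*N(-9) = -18 + ((17 + 3) - 39)*((1/6)*(-9)) = -18 + (20 - 39)*(-3/2) = -18 - 19*(-3/2) = -18 + 57/2 = 21/2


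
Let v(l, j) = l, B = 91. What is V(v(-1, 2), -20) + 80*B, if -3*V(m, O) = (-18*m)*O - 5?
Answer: 22205/3 ≈ 7401.7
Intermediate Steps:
V(m, O) = 5/3 + 6*O*m (V(m, O) = -((-18*m)*O - 5)/3 = -(-18*O*m - 5)/3 = -(-5 - 18*O*m)/3 = 5/3 + 6*O*m)
V(v(-1, 2), -20) + 80*B = (5/3 + 6*(-20)*(-1)) + 80*91 = (5/3 + 120) + 7280 = 365/3 + 7280 = 22205/3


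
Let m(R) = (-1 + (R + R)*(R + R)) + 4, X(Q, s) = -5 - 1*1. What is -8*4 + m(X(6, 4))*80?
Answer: 11728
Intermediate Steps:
X(Q, s) = -6 (X(Q, s) = -5 - 1 = -6)
m(R) = 3 + 4*R² (m(R) = (-1 + (2*R)*(2*R)) + 4 = (-1 + 4*R²) + 4 = 3 + 4*R²)
-8*4 + m(X(6, 4))*80 = -8*4 + (3 + 4*(-6)²)*80 = -32 + (3 + 4*36)*80 = -32 + (3 + 144)*80 = -32 + 147*80 = -32 + 11760 = 11728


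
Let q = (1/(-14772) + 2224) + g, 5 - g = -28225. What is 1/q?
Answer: 14772/449866487 ≈ 3.2836e-5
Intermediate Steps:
g = 28230 (g = 5 - 1*(-28225) = 5 + 28225 = 28230)
q = 449866487/14772 (q = (1/(-14772) + 2224) + 28230 = (-1/14772 + 2224) + 28230 = 32852927/14772 + 28230 = 449866487/14772 ≈ 30454.)
1/q = 1/(449866487/14772) = 14772/449866487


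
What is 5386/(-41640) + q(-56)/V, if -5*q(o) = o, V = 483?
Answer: -3389/31924 ≈ -0.10616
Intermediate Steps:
q(o) = -o/5
5386/(-41640) + q(-56)/V = 5386/(-41640) - 1/5*(-56)/483 = 5386*(-1/41640) + (56/5)*(1/483) = -2693/20820 + 8/345 = -3389/31924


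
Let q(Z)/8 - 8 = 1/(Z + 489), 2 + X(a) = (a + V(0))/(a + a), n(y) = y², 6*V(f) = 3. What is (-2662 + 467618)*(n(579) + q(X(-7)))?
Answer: 2127907479145564/13649 ≈ 1.5590e+11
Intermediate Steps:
V(f) = ½ (V(f) = (⅙)*3 = ½)
X(a) = -2 + (½ + a)/(2*a) (X(a) = -2 + (a + ½)/(a + a) = -2 + (½ + a)/((2*a)) = -2 + (½ + a)*(1/(2*a)) = -2 + (½ + a)/(2*a))
q(Z) = 64 + 8/(489 + Z) (q(Z) = 64 + 8/(Z + 489) = 64 + 8/(489 + Z))
(-2662 + 467618)*(n(579) + q(X(-7))) = (-2662 + 467618)*(579² + 8*(3913 + 8*((¼)*(1 - 6*(-7))/(-7)))/(489 + (¼)*(1 - 6*(-7))/(-7))) = 464956*(335241 + 8*(3913 + 8*((¼)*(-⅐)*(1 + 42)))/(489 + (¼)*(-⅐)*(1 + 42))) = 464956*(335241 + 8*(3913 + 8*((¼)*(-⅐)*43))/(489 + (¼)*(-⅐)*43)) = 464956*(335241 + 8*(3913 + 8*(-43/28))/(489 - 43/28)) = 464956*(335241 + 8*(3913 - 86/7)/(13649/28)) = 464956*(335241 + 8*(28/13649)*(27305/7)) = 464956*(335241 + 873760/13649) = 464956*(4576578169/13649) = 2127907479145564/13649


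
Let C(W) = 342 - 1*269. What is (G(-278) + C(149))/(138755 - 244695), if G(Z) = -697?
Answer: 156/26485 ≈ 0.0058901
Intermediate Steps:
C(W) = 73 (C(W) = 342 - 269 = 73)
(G(-278) + C(149))/(138755 - 244695) = (-697 + 73)/(138755 - 244695) = -624/(-105940) = -624*(-1/105940) = 156/26485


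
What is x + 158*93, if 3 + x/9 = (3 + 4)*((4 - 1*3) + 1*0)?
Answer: 14730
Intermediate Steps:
x = 36 (x = -27 + 9*((3 + 4)*((4 - 1*3) + 1*0)) = -27 + 9*(7*((4 - 3) + 0)) = -27 + 9*(7*(1 + 0)) = -27 + 9*(7*1) = -27 + 9*7 = -27 + 63 = 36)
x + 158*93 = 36 + 158*93 = 36 + 14694 = 14730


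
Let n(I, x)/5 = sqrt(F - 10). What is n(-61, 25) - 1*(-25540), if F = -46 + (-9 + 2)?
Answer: 25540 + 15*I*sqrt(7) ≈ 25540.0 + 39.686*I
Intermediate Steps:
F = -53 (F = -46 - 7 = -53)
n(I, x) = 15*I*sqrt(7) (n(I, x) = 5*sqrt(-53 - 10) = 5*sqrt(-63) = 5*(3*I*sqrt(7)) = 15*I*sqrt(7))
n(-61, 25) - 1*(-25540) = 15*I*sqrt(7) - 1*(-25540) = 15*I*sqrt(7) + 25540 = 25540 + 15*I*sqrt(7)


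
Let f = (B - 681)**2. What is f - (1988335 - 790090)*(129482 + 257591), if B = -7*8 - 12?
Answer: -463807725884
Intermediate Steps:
B = -68 (B = -56 - 12 = -68)
f = 561001 (f = (-68 - 681)**2 = (-749)**2 = 561001)
f - (1988335 - 790090)*(129482 + 257591) = 561001 - (1988335 - 790090)*(129482 + 257591) = 561001 - 1198245*387073 = 561001 - 1*463808286885 = 561001 - 463808286885 = -463807725884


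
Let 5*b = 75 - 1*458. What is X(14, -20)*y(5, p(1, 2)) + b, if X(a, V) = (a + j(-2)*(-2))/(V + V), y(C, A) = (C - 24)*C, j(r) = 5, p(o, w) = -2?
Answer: -671/10 ≈ -67.100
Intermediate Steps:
b = -383/5 (b = (75 - 1*458)/5 = (75 - 458)/5 = (⅕)*(-383) = -383/5 ≈ -76.600)
y(C, A) = C*(-24 + C) (y(C, A) = (-24 + C)*C = C*(-24 + C))
X(a, V) = (-10 + a)/(2*V) (X(a, V) = (a + 5*(-2))/(V + V) = (a - 10)/((2*V)) = (-10 + a)*(1/(2*V)) = (-10 + a)/(2*V))
X(14, -20)*y(5, p(1, 2)) + b = ((½)*(-10 + 14)/(-20))*(5*(-24 + 5)) - 383/5 = ((½)*(-1/20)*4)*(5*(-19)) - 383/5 = -⅒*(-95) - 383/5 = 19/2 - 383/5 = -671/10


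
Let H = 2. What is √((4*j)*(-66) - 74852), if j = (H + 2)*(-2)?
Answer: 2*I*√18185 ≈ 269.7*I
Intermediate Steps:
j = -8 (j = (2 + 2)*(-2) = 4*(-2) = -8)
√((4*j)*(-66) - 74852) = √((4*(-8))*(-66) - 74852) = √(-32*(-66) - 74852) = √(2112 - 74852) = √(-72740) = 2*I*√18185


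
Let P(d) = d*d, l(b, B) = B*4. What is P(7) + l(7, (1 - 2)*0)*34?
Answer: 49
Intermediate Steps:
l(b, B) = 4*B
P(d) = d**2
P(7) + l(7, (1 - 2)*0)*34 = 7**2 + (4*((1 - 2)*0))*34 = 49 + (4*(-1*0))*34 = 49 + (4*0)*34 = 49 + 0*34 = 49 + 0 = 49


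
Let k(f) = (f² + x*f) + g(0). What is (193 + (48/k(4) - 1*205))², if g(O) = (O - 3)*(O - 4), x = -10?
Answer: 256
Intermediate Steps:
g(O) = (-4 + O)*(-3 + O) (g(O) = (-3 + O)*(-4 + O) = (-4 + O)*(-3 + O))
k(f) = 12 + f² - 10*f (k(f) = (f² - 10*f) + (12 + 0² - 7*0) = (f² - 10*f) + (12 + 0 + 0) = (f² - 10*f) + 12 = 12 + f² - 10*f)
(193 + (48/k(4) - 1*205))² = (193 + (48/(12 + 4² - 10*4) - 1*205))² = (193 + (48/(12 + 16 - 40) - 205))² = (193 + (48/(-12) - 205))² = (193 + (48*(-1/12) - 205))² = (193 + (-4 - 205))² = (193 - 209)² = (-16)² = 256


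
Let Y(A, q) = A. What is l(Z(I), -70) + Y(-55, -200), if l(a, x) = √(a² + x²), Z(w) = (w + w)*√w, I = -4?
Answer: -55 + 6*√129 ≈ 13.147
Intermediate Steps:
Z(w) = 2*w^(3/2) (Z(w) = (2*w)*√w = 2*w^(3/2))
l(Z(I), -70) + Y(-55, -200) = √((2*(-4)^(3/2))² + (-70)²) - 55 = √((2*(-8*I))² + 4900) - 55 = √((-16*I)² + 4900) - 55 = √(-256 + 4900) - 55 = √4644 - 55 = 6*√129 - 55 = -55 + 6*√129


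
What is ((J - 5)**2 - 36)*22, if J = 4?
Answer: -770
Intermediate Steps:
((J - 5)**2 - 36)*22 = ((4 - 5)**2 - 36)*22 = ((-1)**2 - 36)*22 = (1 - 36)*22 = -35*22 = -770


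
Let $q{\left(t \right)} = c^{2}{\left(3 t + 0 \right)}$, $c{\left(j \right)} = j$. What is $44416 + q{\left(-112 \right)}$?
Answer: $157312$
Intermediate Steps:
$q{\left(t \right)} = 9 t^{2}$ ($q{\left(t \right)} = \left(3 t + 0\right)^{2} = \left(3 t\right)^{2} = 9 t^{2}$)
$44416 + q{\left(-112 \right)} = 44416 + 9 \left(-112\right)^{2} = 44416 + 9 \cdot 12544 = 44416 + 112896 = 157312$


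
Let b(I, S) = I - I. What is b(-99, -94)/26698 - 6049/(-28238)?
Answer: 6049/28238 ≈ 0.21421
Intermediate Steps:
b(I, S) = 0
b(-99, -94)/26698 - 6049/(-28238) = 0/26698 - 6049/(-28238) = 0*(1/26698) - 6049*(-1/28238) = 0 + 6049/28238 = 6049/28238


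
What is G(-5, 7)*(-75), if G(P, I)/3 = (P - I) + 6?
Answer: 1350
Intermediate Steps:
G(P, I) = 18 - 3*I + 3*P (G(P, I) = 3*((P - I) + 6) = 3*(6 + P - I) = 18 - 3*I + 3*P)
G(-5, 7)*(-75) = (18 - 3*7 + 3*(-5))*(-75) = (18 - 21 - 15)*(-75) = -18*(-75) = 1350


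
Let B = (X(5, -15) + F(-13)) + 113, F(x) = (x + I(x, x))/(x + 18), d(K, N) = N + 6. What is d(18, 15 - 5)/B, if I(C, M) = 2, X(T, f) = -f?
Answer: 80/629 ≈ 0.12719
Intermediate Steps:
d(K, N) = 6 + N
F(x) = (2 + x)/(18 + x) (F(x) = (x + 2)/(x + 18) = (2 + x)/(18 + x))
B = 629/5 (B = (-1*(-15) + (2 - 13)/(18 - 13)) + 113 = (15 - 11/5) + 113 = 64/5 + 113 = 629/5 ≈ 125.80)
d(18, 15 - 5)/B = (6 + (15 - 5))/(629/5) = (6 + 10)*(5/629) = 16*(5/629) = 80/629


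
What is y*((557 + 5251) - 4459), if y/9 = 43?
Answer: 522063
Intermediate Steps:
y = 387 (y = 9*43 = 387)
y*((557 + 5251) - 4459) = 387*((557 + 5251) - 4459) = 387*(5808 - 4459) = 387*1349 = 522063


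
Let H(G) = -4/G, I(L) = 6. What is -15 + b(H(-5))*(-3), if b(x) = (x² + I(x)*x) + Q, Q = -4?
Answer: -483/25 ≈ -19.320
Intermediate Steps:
b(x) = -4 + x² + 6*x (b(x) = (x² + 6*x) - 4 = -4 + x² + 6*x)
-15 + b(H(-5))*(-3) = -15 + (-4 + (-4/(-5))² + 6*(-4/(-5)))*(-3) = -15 + (-4 + (-4*(-⅕))² + 6*(-4*(-⅕)))*(-3) = -15 + (-4 + (⅘)² + 6*(⅘))*(-3) = -15 + (-4 + 16/25 + 24/5)*(-3) = -15 + (36/25)*(-3) = -15 - 108/25 = -483/25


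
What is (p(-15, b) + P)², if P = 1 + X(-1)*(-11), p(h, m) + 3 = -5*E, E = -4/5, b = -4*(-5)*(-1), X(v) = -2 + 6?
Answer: 1764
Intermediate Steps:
X(v) = 4
b = -20 (b = 20*(-1) = -20)
E = -⅘ (E = -4*⅕ = -⅘ ≈ -0.80000)
p(h, m) = 1 (p(h, m) = -3 - 5*(-⅘) = -3 + 4 = 1)
P = -43 (P = 1 + 4*(-11) = 1 - 44 = -43)
(p(-15, b) + P)² = (1 - 43)² = (-42)² = 1764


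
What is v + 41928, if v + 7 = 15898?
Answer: 57819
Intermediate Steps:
v = 15891 (v = -7 + 15898 = 15891)
v + 41928 = 15891 + 41928 = 57819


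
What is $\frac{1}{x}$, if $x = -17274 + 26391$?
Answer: $\frac{1}{9117} \approx 0.00010969$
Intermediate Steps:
$x = 9117$
$\frac{1}{x} = \frac{1}{9117}$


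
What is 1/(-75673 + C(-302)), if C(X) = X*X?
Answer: 1/15531 ≈ 6.4387e-5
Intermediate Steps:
C(X) = X²
1/(-75673 + C(-302)) = 1/(-75673 + (-302)²) = 1/(-75673 + 91204) = 1/15531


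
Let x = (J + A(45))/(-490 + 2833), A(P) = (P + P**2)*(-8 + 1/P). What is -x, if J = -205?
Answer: 5573/781 ≈ 7.1357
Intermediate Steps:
A(P) = (-8 + 1/P)*(P + P**2)
x = -5573/781 (x = (-205 + (1 - 8*45**2 - 7*45))/(-490 + 2833) = (-205 + (1 - 8*2025 - 315))/2343 = (-205 + (1 - 16200 - 315))*(1/2343) = (-205 - 16514)*(1/2343) = -16719*1/2343 = -5573/781 ≈ -7.1357)
-x = -1*(-5573/781) = 5573/781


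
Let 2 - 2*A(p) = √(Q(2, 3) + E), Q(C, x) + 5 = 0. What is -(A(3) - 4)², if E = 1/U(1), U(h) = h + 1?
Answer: -63/8 - 9*I*√2/2 ≈ -7.875 - 6.364*I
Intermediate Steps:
U(h) = 1 + h
Q(C, x) = -5 (Q(C, x) = -5 + 0 = -5)
E = ½ (E = 1/(1 + 1) = 1/2 = ½ ≈ 0.50000)
A(p) = 1 - 3*I*√2/4 (A(p) = 1 - √(-5 + ½)/2 = 1 - 3*I*√2/4)
-(A(3) - 4)² = -((1 - 3*I*√2/4) - 4)² = -(-3 - 3*I*√2/4)²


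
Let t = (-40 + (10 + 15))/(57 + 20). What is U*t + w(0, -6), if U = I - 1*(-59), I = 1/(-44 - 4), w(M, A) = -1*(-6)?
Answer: -6763/1232 ≈ -5.4894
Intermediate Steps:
w(M, A) = 6
t = -15/77 (t = (-40 + 25)/77 = -15*1/77 = -15/77 ≈ -0.19481)
I = -1/48 (I = 1/(-48) = -1/48 ≈ -0.020833)
U = 2831/48 (U = -1/48 - 1*(-59) = -1/48 + 59 = 2831/48 ≈ 58.979)
U*t + w(0, -6) = (2831/48)*(-15/77) + 6 = -14155/1232 + 6 = -6763/1232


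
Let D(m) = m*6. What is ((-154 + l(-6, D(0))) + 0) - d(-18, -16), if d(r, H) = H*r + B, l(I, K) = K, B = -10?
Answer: -432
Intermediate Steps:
D(m) = 6*m
d(r, H) = -10 + H*r (d(r, H) = H*r - 10 = -10 + H*r)
((-154 + l(-6, D(0))) + 0) - d(-18, -16) = ((-154 + 6*0) + 0) - (-10 - 16*(-18)) = ((-154 + 0) + 0) - (-10 + 288) = (-154 + 0) - 1*278 = -154 - 278 = -432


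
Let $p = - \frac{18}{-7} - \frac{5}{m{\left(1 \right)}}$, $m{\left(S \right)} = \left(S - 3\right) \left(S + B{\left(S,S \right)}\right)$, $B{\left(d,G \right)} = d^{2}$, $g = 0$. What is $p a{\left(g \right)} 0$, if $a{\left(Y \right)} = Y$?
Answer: $0$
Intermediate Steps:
$m{\left(S \right)} = \left(-3 + S\right) \left(S + S^{2}\right)$ ($m{\left(S \right)} = \left(S - 3\right) \left(S + S^{2}\right) = \left(-3 + S\right) \left(S + S^{2}\right)$)
$p = \frac{107}{28}$ ($p = - \frac{18}{-7} - \frac{5}{1 \left(-3 + 1^{2} - 2\right)} = \left(-18\right) \left(- \frac{1}{7}\right) - \frac{5}{1 \left(-3 + 1 - 2\right)} = \frac{18}{7} - \frac{5}{1 \left(-4\right)} = \frac{18}{7} - \frac{5}{-4} = \frac{18}{7} - - \frac{5}{4} = \frac{18}{7} + \frac{5}{4} = \frac{107}{28} \approx 3.8214$)
$p a{\left(g \right)} 0 = \frac{107}{28} \cdot 0 \cdot 0 = 0 \cdot 0 = 0$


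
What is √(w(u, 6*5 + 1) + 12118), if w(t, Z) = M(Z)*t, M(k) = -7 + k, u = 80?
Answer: √14038 ≈ 118.48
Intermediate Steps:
w(t, Z) = t*(-7 + Z) (w(t, Z) = (-7 + Z)*t = t*(-7 + Z))
√(w(u, 6*5 + 1) + 12118) = √(80*(-7 + (6*5 + 1)) + 12118) = √(80*(-7 + (30 + 1)) + 12118) = √(80*(-7 + 31) + 12118) = √(80*24 + 12118) = √(1920 + 12118) = √14038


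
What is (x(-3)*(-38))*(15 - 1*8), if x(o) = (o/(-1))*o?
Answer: 2394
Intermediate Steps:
x(o) = -o**2 (x(o) = (o*(-1))*o = (-o)*o = -o**2)
(x(-3)*(-38))*(15 - 1*8) = (-1*(-3)**2*(-38))*(15 - 1*8) = (-1*9*(-38))*(15 - 8) = -9*(-38)*7 = 342*7 = 2394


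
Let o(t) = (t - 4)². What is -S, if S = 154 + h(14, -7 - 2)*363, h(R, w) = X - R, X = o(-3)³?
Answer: -42701659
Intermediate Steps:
o(t) = (-4 + t)²
X = 117649 (X = ((-4 - 3)²)³ = ((-7)²)³ = 49³ = 117649)
h(R, w) = 117649 - R
S = 42701659 (S = 154 + (117649 - 1*14)*363 = 154 + (117649 - 14)*363 = 154 + 117635*363 = 154 + 42701505 = 42701659)
-S = -1*42701659 = -42701659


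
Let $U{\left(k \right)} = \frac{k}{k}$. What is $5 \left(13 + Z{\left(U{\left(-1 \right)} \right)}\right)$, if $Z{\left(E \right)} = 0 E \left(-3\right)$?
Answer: $65$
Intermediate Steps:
$U{\left(k \right)} = 1$
$Z{\left(E \right)} = 0$ ($Z{\left(E \right)} = 0 \left(-3\right) = 0$)
$5 \left(13 + Z{\left(U{\left(-1 \right)} \right)}\right) = 5 \left(13 + 0\right) = 5 \cdot 13 = 65$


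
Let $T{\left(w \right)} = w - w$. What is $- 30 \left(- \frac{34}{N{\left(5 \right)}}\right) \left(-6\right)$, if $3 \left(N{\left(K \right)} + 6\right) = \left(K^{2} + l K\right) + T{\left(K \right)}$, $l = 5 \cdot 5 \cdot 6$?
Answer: $- \frac{18360}{757} \approx -24.254$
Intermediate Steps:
$l = 150$ ($l = 25 \cdot 6 = 150$)
$T{\left(w \right)} = 0$
$N{\left(K \right)} = -6 + 50 K + \frac{K^{2}}{3}$ ($N{\left(K \right)} = -6 + \frac{\left(K^{2} + 150 K\right) + 0}{3} = -6 + \frac{K^{2} + 150 K}{3} = -6 + \left(50 K + \frac{K^{2}}{3}\right) = -6 + 50 K + \frac{K^{2}}{3}$)
$- 30 \left(- \frac{34}{N{\left(5 \right)}}\right) \left(-6\right) = - 30 \left(- \frac{34}{-6 + 50 \cdot 5 + \frac{5^{2}}{3}}\right) \left(-6\right) = - 30 \left(- \frac{34}{-6 + 250 + \frac{1}{3} \cdot 25}\right) \left(-6\right) = - 30 \left(- \frac{34}{-6 + 250 + \frac{25}{3}}\right) \left(-6\right) = - 30 \left(- \frac{34}{\frac{757}{3}}\right) \left(-6\right) = - 30 \left(\left(-34\right) \frac{3}{757}\right) \left(-6\right) = \left(-30\right) \left(- \frac{102}{757}\right) \left(-6\right) = \frac{3060}{757} \left(-6\right) = - \frac{18360}{757}$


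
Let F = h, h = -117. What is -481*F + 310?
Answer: 56587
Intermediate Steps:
F = -117
-481*F + 310 = -481*(-117) + 310 = 56277 + 310 = 56587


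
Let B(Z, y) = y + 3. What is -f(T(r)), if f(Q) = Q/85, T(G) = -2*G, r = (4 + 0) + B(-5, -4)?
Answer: 6/85 ≈ 0.070588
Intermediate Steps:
B(Z, y) = 3 + y
r = 3 (r = (4 + 0) + (3 - 4) = 4 - 1 = 3)
f(Q) = Q/85 (f(Q) = Q*(1/85) = Q/85)
-f(T(r)) = -(-2*3)/85 = -(-6)/85 = -1*(-6/85) = 6/85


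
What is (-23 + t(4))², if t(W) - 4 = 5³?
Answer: 11236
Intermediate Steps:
t(W) = 129 (t(W) = 4 + 5³ = 4 + 125 = 129)
(-23 + t(4))² = (-23 + 129)² = 106² = 11236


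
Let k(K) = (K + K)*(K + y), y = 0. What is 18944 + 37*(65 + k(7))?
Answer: 24975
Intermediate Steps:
k(K) = 2*K² (k(K) = (K + K)*(K + 0) = (2*K)*K = 2*K²)
18944 + 37*(65 + k(7)) = 18944 + 37*(65 + 2*7²) = 18944 + 37*(65 + 2*49) = 18944 + 37*(65 + 98) = 18944 + 37*163 = 18944 + 6031 = 24975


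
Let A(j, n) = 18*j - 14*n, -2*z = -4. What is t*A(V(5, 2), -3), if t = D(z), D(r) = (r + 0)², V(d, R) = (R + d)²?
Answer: 3696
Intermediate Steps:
z = 2 (z = -½*(-4) = 2)
D(r) = r²
A(j, n) = -14*n + 18*j
t = 4 (t = 2² = 4)
t*A(V(5, 2), -3) = 4*(-14*(-3) + 18*(2 + 5)²) = 4*(42 + 18*7²) = 4*(42 + 18*49) = 4*(42 + 882) = 4*924 = 3696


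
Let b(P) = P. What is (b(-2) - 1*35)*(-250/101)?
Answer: 9250/101 ≈ 91.584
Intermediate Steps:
(b(-2) - 1*35)*(-250/101) = (-2 - 1*35)*(-250/101) = (-2 - 35)*(-250*1/101) = -37*(-250/101) = 9250/101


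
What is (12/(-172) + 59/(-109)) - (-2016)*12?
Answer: 113385040/4687 ≈ 24191.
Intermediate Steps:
(12/(-172) + 59/(-109)) - (-2016)*12 = (12*(-1/172) + 59*(-1/109)) - 126*(-192) = (-3/43 - 59/109) + 24192 = -2864/4687 + 24192 = 113385040/4687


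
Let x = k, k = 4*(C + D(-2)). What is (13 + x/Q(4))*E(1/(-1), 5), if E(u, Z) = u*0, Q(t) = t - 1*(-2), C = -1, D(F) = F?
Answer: 0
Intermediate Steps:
Q(t) = 2 + t (Q(t) = t + 2 = 2 + t)
k = -12 (k = 4*(-1 - 2) = 4*(-3) = -12)
x = -12
E(u, Z) = 0
(13 + x/Q(4))*E(1/(-1), 5) = (13 - 12/(2 + 4))*0 = (13 - 12/6)*0 = (13 - 12*1/6)*0 = (13 - 2)*0 = 11*0 = 0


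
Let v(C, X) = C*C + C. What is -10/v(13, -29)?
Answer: -5/91 ≈ -0.054945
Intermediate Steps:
v(C, X) = C + C² (v(C, X) = C² + C = C + C²)
-10/v(13, -29) = -10*1/(13*(1 + 13)) = -10/(13*14) = -10/182 = -10*1/182 = -5/91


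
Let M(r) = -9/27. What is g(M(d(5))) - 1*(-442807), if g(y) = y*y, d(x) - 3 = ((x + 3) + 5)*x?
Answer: 3985264/9 ≈ 4.4281e+5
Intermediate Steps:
d(x) = 3 + x*(8 + x) (d(x) = 3 + ((x + 3) + 5)*x = 3 + ((3 + x) + 5)*x = 3 + (8 + x)*x = 3 + x*(8 + x))
M(r) = -⅓ (M(r) = -9*1/27 = -⅓)
g(y) = y²
g(M(d(5))) - 1*(-442807) = (-⅓)² - 1*(-442807) = ⅑ + 442807 = 3985264/9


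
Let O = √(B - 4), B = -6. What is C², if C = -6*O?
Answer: -360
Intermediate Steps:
O = I*√10 (O = √(-6 - 4) = √(-10) = I*√10 ≈ 3.1623*I)
C = -6*I*√10 ≈ -18.974*I
C² = (-6*I*√10)² = -360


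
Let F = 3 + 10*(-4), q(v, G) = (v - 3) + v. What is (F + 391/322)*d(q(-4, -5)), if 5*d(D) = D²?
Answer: -60621/70 ≈ -866.01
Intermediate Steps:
q(v, G) = -3 + 2*v (q(v, G) = (-3 + v) + v = -3 + 2*v)
F = -37 (F = 3 - 40 = -37)
d(D) = D²/5
(F + 391/322)*d(q(-4, -5)) = (-37 + 391/322)*((-3 + 2*(-4))²/5) = (-37 + 391*(1/322))*((-3 - 8)²/5) = (-37 + 17/14)*((⅕)*(-11)²) = -501*121/70 = -501/14*121/5 = -60621/70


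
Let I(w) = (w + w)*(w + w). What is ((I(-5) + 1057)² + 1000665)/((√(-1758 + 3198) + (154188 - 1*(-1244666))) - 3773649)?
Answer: -1111078238126/1127930258117 - 28071768*√10/5639651290585 ≈ -0.98507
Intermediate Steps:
I(w) = 4*w² (I(w) = (2*w)*(2*w) = 4*w²)
((I(-5) + 1057)² + 1000665)/((√(-1758 + 3198) + (154188 - 1*(-1244666))) - 3773649) = ((4*(-5)² + 1057)² + 1000665)/((√(-1758 + 3198) + (154188 - 1*(-1244666))) - 3773649) = ((4*25 + 1057)² + 1000665)/((√1440 + (154188 + 1244666)) - 3773649) = ((100 + 1057)² + 1000665)/((12*√10 + 1398854) - 3773649) = (1157² + 1000665)/((1398854 + 12*√10) - 3773649) = (1338649 + 1000665)/(-2374795 + 12*√10) = 2339314/(-2374795 + 12*√10)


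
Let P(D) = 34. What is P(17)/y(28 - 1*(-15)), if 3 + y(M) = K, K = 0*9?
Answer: -34/3 ≈ -11.333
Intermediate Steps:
K = 0
y(M) = -3 (y(M) = -3 + 0 = -3)
P(17)/y(28 - 1*(-15)) = 34/(-3) = 34*(-⅓) = -34/3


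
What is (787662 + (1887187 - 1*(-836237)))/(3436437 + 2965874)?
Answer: 3511086/6402311 ≈ 0.54841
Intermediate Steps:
(787662 + (1887187 - 1*(-836237)))/(3436437 + 2965874) = (787662 + (1887187 + 836237))/6402311 = (787662 + 2723424)*(1/6402311) = 3511086*(1/6402311) = 3511086/6402311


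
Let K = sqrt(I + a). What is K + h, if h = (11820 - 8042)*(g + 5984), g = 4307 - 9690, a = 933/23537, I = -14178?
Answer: 2270578 + 3*I*sqrt(872717054629)/23537 ≈ 2.2706e+6 + 119.07*I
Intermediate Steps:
a = 933/23537 (a = 933*(1/23537) = 933/23537 ≈ 0.039640)
g = -5383
K = 3*I*sqrt(872717054629)/23537 (K = sqrt(-14178 + 933/23537) = sqrt(-333706653/23537) = 3*I*sqrt(872717054629)/23537 ≈ 119.07*I)
h = 2270578 (h = (11820 - 8042)*(-5383 + 5984) = 3778*601 = 2270578)
K + h = 3*I*sqrt(872717054629)/23537 + 2270578 = 2270578 + 3*I*sqrt(872717054629)/23537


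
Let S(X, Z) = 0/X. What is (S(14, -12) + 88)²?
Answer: 7744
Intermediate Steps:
S(X, Z) = 0
(S(14, -12) + 88)² = (0 + 88)² = 88² = 7744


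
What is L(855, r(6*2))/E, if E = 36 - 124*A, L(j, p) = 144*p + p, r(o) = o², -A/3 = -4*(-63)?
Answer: 116/521 ≈ 0.22265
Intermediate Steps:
A = -756 (A = -(-12)*(-63) = -3*252 = -756)
L(j, p) = 145*p
E = 93780 (E = 36 - 124*(-756) = 36 + 93744 = 93780)
L(855, r(6*2))/E = (145*(6*2)²)/93780 = (145*12²)*(1/93780) = (145*144)*(1/93780) = 20880*(1/93780) = 116/521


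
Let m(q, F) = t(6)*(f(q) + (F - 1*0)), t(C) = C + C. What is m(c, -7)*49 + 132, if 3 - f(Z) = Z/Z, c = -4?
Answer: -2808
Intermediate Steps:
t(C) = 2*C
f(Z) = 2 (f(Z) = 3 - Z/Z = 3 - 1*1 = 3 - 1 = 2)
m(q, F) = 24 + 12*F (m(q, F) = (2*6)*(2 + (F - 1*0)) = 12*(2 + (F + 0)) = 12*(2 + F) = 24 + 12*F)
m(c, -7)*49 + 132 = (24 + 12*(-7))*49 + 132 = (24 - 84)*49 + 132 = -60*49 + 132 = -2940 + 132 = -2808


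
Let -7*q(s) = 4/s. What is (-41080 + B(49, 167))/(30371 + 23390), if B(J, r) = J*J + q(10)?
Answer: -1353767/1881635 ≈ -0.71946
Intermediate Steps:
q(s) = -4/(7*s)
B(J, r) = -2/35 + J² (B(J, r) = J*J - 4/7/10 = J² - 4/7*⅒ = J² - 2/35 = -2/35 + J²)
(-41080 + B(49, 167))/(30371 + 23390) = (-41080 + (-2/35 + 49²))/(30371 + 23390) = (-41080 + (-2/35 + 2401))/53761 = (-41080 + 84033/35)*(1/53761) = -1353767/35*1/53761 = -1353767/1881635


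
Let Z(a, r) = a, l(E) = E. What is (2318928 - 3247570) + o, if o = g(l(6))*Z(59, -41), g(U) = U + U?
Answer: -927934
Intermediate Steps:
g(U) = 2*U
o = 708 (o = (2*6)*59 = 12*59 = 708)
(2318928 - 3247570) + o = (2318928 - 3247570) + 708 = -928642 + 708 = -927934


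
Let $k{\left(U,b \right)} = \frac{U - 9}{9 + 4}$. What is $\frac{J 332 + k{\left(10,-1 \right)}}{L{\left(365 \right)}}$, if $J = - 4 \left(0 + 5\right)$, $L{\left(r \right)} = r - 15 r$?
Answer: $\frac{86319}{66430} \approx 1.2994$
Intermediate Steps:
$L{\left(r \right)} = - 14 r$
$k{\left(U,b \right)} = - \frac{9}{13} + \frac{U}{13}$ ($k{\left(U,b \right)} = \frac{-9 + U}{13} = \left(-9 + U\right) \frac{1}{13} = - \frac{9}{13} + \frac{U}{13}$)
$J = -20$ ($J = \left(-4\right) 5 = -20$)
$\frac{J 332 + k{\left(10,-1 \right)}}{L{\left(365 \right)}} = \frac{\left(-20\right) 332 + \left(- \frac{9}{13} + \frac{1}{13} \cdot 10\right)}{\left(-14\right) 365} = \frac{-6640 + \left(- \frac{9}{13} + \frac{10}{13}\right)}{-5110} = \left(-6640 + \frac{1}{13}\right) \left(- \frac{1}{5110}\right) = \left(- \frac{86319}{13}\right) \left(- \frac{1}{5110}\right) = \frac{86319}{66430}$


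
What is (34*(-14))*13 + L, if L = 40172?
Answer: 33984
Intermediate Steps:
(34*(-14))*13 + L = (34*(-14))*13 + 40172 = -476*13 + 40172 = -6188 + 40172 = 33984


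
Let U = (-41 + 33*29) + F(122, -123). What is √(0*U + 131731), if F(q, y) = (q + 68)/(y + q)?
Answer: √131731 ≈ 362.95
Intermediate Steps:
F(q, y) = (68 + q)/(q + y)
U = 726 (U = (-41 + 33*29) + (68 + 122)/(122 - 123) = (-41 + 957) + 190/(-1) = 916 - 1*190 = 916 - 190 = 726)
√(0*U + 131731) = √(0*726 + 131731) = √(0 + 131731) = √131731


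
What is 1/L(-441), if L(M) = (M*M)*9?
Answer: 1/1750329 ≈ 5.7132e-7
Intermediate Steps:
L(M) = 9*M**2 (L(M) = M**2*9 = 9*M**2)
1/L(-441) = 1/(9*(-441)**2) = 1/(9*194481) = 1/1750329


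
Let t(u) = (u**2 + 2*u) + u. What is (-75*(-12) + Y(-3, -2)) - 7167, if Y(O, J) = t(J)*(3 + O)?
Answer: -6267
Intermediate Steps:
t(u) = u**2 + 3*u
Y(O, J) = J*(3 + J)*(3 + O) (Y(O, J) = (J*(3 + J))*(3 + O) = J*(3 + J)*(3 + O))
(-75*(-12) + Y(-3, -2)) - 7167 = (-75*(-12) - 2*(3 - 2)*(3 - 3)) - 7167 = (900 - 2*1*0) - 7167 = (900 + 0) - 7167 = 900 - 7167 = -6267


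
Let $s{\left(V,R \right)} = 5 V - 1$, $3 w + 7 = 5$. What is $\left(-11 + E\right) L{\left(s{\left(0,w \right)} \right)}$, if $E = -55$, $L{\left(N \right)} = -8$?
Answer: $528$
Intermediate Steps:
$w = - \frac{2}{3}$ ($w = - \frac{7}{3} + \frac{1}{3} \cdot 5 = - \frac{7}{3} + \frac{5}{3} = - \frac{2}{3} \approx -0.66667$)
$s{\left(V,R \right)} = -1 + 5 V$
$\left(-11 + E\right) L{\left(s{\left(0,w \right)} \right)} = \left(-11 - 55\right) \left(-8\right) = \left(-66\right) \left(-8\right) = 528$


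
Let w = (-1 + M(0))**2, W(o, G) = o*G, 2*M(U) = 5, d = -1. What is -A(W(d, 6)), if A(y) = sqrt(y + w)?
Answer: -I*sqrt(15)/2 ≈ -1.9365*I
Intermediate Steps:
M(U) = 5/2 (M(U) = (1/2)*5 = 5/2)
W(o, G) = G*o
w = 9/4 (w = (-1 + 5/2)**2 = (3/2)**2 = 9/4 ≈ 2.2500)
A(y) = sqrt(9/4 + y) (A(y) = sqrt(y + 9/4) = sqrt(9/4 + y))
-A(W(d, 6)) = -sqrt(9 + 4*(6*(-1)))/2 = -sqrt(9 + 4*(-6))/2 = -sqrt(9 - 24)/2 = -sqrt(-15)/2 = -I*sqrt(15)/2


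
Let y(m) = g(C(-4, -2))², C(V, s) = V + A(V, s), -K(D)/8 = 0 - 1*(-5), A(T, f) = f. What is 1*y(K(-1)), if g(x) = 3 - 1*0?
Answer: 9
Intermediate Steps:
K(D) = -40 (K(D) = -8*(0 - 1*(-5)) = -8*(0 + 5) = -8*5 = -40)
C(V, s) = V + s
g(x) = 3 (g(x) = 3 + 0 = 3)
y(m) = 9 (y(m) = 3² = 9)
1*y(K(-1)) = 1*9 = 9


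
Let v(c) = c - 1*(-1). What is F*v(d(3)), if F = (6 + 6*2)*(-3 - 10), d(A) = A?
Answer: -936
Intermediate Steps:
v(c) = 1 + c (v(c) = c + 1 = 1 + c)
F = -234 (F = (6 + 12)*(-13) = 18*(-13) = -234)
F*v(d(3)) = -234*(1 + 3) = -234*4 = -936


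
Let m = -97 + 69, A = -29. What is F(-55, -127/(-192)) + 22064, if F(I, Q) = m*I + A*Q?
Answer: 4528285/192 ≈ 23585.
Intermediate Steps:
m = -28
F(I, Q) = -29*Q - 28*I (F(I, Q) = -28*I - 29*Q = -29*Q - 28*I)
F(-55, -127/(-192)) + 22064 = (-(-3683)/(-192) - 28*(-55)) + 22064 = (-(-3683)*(-1)/192 + 1540) + 22064 = (-29*127/192 + 1540) + 22064 = (-3683/192 + 1540) + 22064 = 291997/192 + 22064 = 4528285/192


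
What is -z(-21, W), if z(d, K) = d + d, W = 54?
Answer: 42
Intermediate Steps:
z(d, K) = 2*d
-z(-21, W) = -2*(-21) = -1*(-42) = 42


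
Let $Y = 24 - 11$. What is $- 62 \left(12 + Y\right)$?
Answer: $-1550$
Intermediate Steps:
$Y = 13$ ($Y = 24 - 11 = 13$)
$- 62 \left(12 + Y\right) = - 62 \left(12 + 13\right) = \left(-62\right) 25 = -1550$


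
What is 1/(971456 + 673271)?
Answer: 1/1644727 ≈ 6.0800e-7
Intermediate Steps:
1/(971456 + 673271) = 1/1644727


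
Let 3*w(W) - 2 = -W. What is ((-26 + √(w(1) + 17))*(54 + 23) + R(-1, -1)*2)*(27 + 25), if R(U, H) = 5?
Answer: -103584 + 8008*√39/3 ≈ -86914.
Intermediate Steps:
w(W) = ⅔ - W/3 (w(W) = ⅔ + (-W)/3 = ⅔ - W/3)
((-26 + √(w(1) + 17))*(54 + 23) + R(-1, -1)*2)*(27 + 25) = ((-26 + √((⅔ - ⅓*1) + 17))*(54 + 23) + 5*2)*(27 + 25) = ((-26 + √((⅔ - ⅓) + 17))*77 + 10)*52 = ((-26 + √(⅓ + 17))*77 + 10)*52 = ((-26 + √(52/3))*77 + 10)*52 = ((-26 + 2*√39/3)*77 + 10)*52 = ((-2002 + 154*√39/3) + 10)*52 = (-1992 + 154*√39/3)*52 = -103584 + 8008*√39/3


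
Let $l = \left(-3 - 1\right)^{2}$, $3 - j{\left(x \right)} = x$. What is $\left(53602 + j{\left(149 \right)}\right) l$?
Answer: $855296$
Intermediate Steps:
$j{\left(x \right)} = 3 - x$
$l = 16$ ($l = \left(-3 - 1\right)^{2} = \left(-4\right)^{2} = 16$)
$\left(53602 + j{\left(149 \right)}\right) l = \left(53602 + \left(3 - 149\right)\right) 16 = \left(53602 - 146\right) 16 = 53456 \cdot 16 = 855296$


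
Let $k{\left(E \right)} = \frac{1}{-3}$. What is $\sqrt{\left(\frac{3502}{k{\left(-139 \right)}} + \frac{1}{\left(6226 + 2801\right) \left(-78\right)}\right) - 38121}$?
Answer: $\frac{i \sqrt{2678619695730342}}{234702} \approx 220.52 i$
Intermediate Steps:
$k{\left(E \right)} = - \frac{1}{3}$
$\sqrt{\left(\frac{3502}{k{\left(-139 \right)}} + \frac{1}{\left(6226 + 2801\right) \left(-78\right)}\right) - 38121} = \sqrt{\left(\frac{3502}{- \frac{1}{3}} + \frac{1}{\left(6226 + 2801\right) \left(-78\right)}\right) - 38121} = \sqrt{\left(3502 \left(-3\right) + \frac{1}{9027} \left(- \frac{1}{78}\right)\right) - 38121} = \sqrt{\left(-10506 + \frac{1}{9027} \left(- \frac{1}{78}\right)\right) - 38121} = \sqrt{\left(-10506 - \frac{1}{704106}\right) - 38121} = \sqrt{- \frac{7397337637}{704106} - 38121} = \sqrt{- \frac{34238562463}{704106}} = \frac{i \sqrt{2678619695730342}}{234702}$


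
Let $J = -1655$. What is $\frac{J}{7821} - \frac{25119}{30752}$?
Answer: $- \frac{247350259}{240511392} \approx -1.0284$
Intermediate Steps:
$\frac{J}{7821} - \frac{25119}{30752} = - \frac{1655}{7821} - \frac{25119}{30752} = - \frac{247350259}{240511392}$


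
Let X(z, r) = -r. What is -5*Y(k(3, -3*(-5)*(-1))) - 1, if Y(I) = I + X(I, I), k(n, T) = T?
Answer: -1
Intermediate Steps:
Y(I) = 0 (Y(I) = I - I = 0)
-5*Y(k(3, -3*(-5)*(-1))) - 1 = -5*0 - 1 = 0 - 1 = -1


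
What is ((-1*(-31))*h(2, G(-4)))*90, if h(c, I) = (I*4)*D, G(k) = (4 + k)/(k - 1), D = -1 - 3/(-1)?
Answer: 0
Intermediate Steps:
D = 2 (D = -1 - 3*(-1) = -1 - 1*(-3) = -1 + 3 = 2)
G(k) = (4 + k)/(-1 + k)
h(c, I) = 8*I (h(c, I) = (I*4)*2 = (4*I)*2 = 8*I)
((-1*(-31))*h(2, G(-4)))*90 = ((-1*(-31))*(8*((4 - 4)/(-1 - 4))))*90 = (31*(8*(0/(-5))))*90 = (31*(8*(-⅕*0)))*90 = (31*(8*0))*90 = (31*0)*90 = 0*90 = 0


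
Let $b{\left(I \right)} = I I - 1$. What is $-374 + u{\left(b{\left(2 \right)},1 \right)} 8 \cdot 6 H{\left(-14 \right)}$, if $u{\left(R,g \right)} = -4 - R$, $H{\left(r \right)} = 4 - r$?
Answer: $-6422$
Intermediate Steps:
$b{\left(I \right)} = -1 + I^{2}$ ($b{\left(I \right)} = I^{2} - 1 = -1 + I^{2}$)
$-374 + u{\left(b{\left(2 \right)},1 \right)} 8 \cdot 6 H{\left(-14 \right)} = -374 + \left(-4 - \left(-1 + 2^{2}\right)\right) 8 \cdot 6 \left(4 - -14\right) = -374 + \left(-4 - \left(-1 + 4\right)\right) 8 \cdot 6 \left(4 + 14\right) = -374 + \left(-4 - 3\right) 8 \cdot 6 \cdot 18 = -374 + \left(-7\right) 8 \cdot 6 \cdot 18 = -374 + \left(-56\right) 6 \cdot 18 = -374 - 6048 = -6422$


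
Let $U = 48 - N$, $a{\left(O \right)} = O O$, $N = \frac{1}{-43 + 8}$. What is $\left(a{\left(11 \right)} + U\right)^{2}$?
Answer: $\frac{34999056}{1225} \approx 28571.0$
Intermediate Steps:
$N = - \frac{1}{35}$ ($N = \frac{1}{-35} = - \frac{1}{35} \approx -0.028571$)
$a{\left(O \right)} = O^{2}$
$U = \frac{1681}{35}$ ($U = 48 - - \frac{1}{35} = 48 + \frac{1}{35} = \frac{1681}{35} \approx 48.029$)
$\left(a{\left(11 \right)} + U\right)^{2} = \left(11^{2} + \frac{1681}{35}\right)^{2} = \left(121 + \frac{1681}{35}\right)^{2} = \left(\frac{5916}{35}\right)^{2} = \frac{34999056}{1225}$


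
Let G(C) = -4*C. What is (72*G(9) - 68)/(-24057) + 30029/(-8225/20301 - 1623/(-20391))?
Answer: -99681948505062301/1080700197588 ≈ -92238.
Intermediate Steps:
(72*G(9) - 68)/(-24057) + 30029/(-8225/20301 - 1623/(-20391)) = (72*(-4*9) - 68)/(-24057) + 30029/(-8225/20301 - 1623/(-20391)) = (72*(-36) - 68)*(-1/24057) + 30029/(-8225*1/20301 - 1623*(-1/20391)) = (-2592 - 68)*(-1/24057) + 30029/(-8225/20301 + 541/6797) = -2660*(-1/24057) + 30029/(-44922484/137985897) = 2660/24057 + 30029*(-137985897/44922484) = 2660/24057 - 4143578501013/44922484 = -99681948505062301/1080700197588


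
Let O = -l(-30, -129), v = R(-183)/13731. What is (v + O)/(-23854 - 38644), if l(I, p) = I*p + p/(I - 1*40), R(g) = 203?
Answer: 3721484989/60071202660 ≈ 0.061951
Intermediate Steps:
l(I, p) = I*p + p/(-40 + I) (l(I, p) = I*p + p/(I - 40) = I*p + p/(-40 + I))
v = 203/13731 ≈ 0.014784
O = -271029/70 (O = -(-129)*(1 + (-30)² - 40*(-30))/(-40 - 30) = -(-129)*(1 + 900 + 1200)/(-70) = -(-129)*(-1)*2101/70 = -1*271029/70 = -271029/70 ≈ -3871.8)
(v + O)/(-23854 - 38644) = (203/13731 - 271029/70)/(-23854 - 38644) = -3721484989/961170/(-62498) = -3721484989/961170*(-1/62498) = 3721484989/60071202660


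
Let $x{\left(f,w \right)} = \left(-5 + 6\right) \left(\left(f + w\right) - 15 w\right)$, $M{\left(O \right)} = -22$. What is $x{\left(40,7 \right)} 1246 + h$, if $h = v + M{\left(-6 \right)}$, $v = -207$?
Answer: $-72497$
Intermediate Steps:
$x{\left(f,w \right)} = f - 14 w$ ($x{\left(f,w \right)} = 1 \left(f - 14 w\right) = f - 14 w$)
$h = -229$ ($h = -207 - 22 = -229$)
$x{\left(40,7 \right)} 1246 + h = \left(40 - 98\right) 1246 - 229 = \left(-58\right) 1246 - 229 = -72268 - 229 = -72497$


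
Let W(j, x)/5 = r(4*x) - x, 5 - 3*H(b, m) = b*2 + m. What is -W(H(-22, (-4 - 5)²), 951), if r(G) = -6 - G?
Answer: 23805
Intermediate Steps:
H(b, m) = 5/3 - 2*b/3 - m/3 (H(b, m) = 5/3 - (b*2 + m)/3 = 5/3 - (2*b + m)/3 = 5/3 - (m + 2*b)/3 = 5/3 + (-2*b/3 - m/3) = 5/3 - 2*b/3 - m/3)
W(j, x) = -30 - 25*x (W(j, x) = 5*((-6 - 4*x) - x) = 5*(-6 - 5*x) = -30 - 25*x)
-W(H(-22, (-4 - 5)²), 951) = -(-30 - 25*951) = -(-30 - 23775) = -1*(-23805) = 23805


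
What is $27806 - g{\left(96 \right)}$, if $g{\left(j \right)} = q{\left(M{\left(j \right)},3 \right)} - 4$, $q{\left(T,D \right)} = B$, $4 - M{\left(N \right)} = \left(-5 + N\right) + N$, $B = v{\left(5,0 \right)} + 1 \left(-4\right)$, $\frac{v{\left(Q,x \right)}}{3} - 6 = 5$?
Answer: $27781$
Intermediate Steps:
$v{\left(Q,x \right)} = 33$ ($v{\left(Q,x \right)} = 18 + 3 \cdot 5 = 18 + 15 = 33$)
$B = 29$ ($B = 33 + 1 \left(-4\right) = 33 - 4 = 29$)
$M{\left(N \right)} = 9 - 2 N$ ($M{\left(N \right)} = 4 - \left(\left(-5 + N\right) + N\right) = 4 - \left(-5 + 2 N\right) = 9 - 2 N$)
$q{\left(T,D \right)} = 29$
$g{\left(j \right)} = 25$ ($g{\left(j \right)} = 29 - 4 = 25$)
$27806 - g{\left(96 \right)} = 27806 - 25 = 27781$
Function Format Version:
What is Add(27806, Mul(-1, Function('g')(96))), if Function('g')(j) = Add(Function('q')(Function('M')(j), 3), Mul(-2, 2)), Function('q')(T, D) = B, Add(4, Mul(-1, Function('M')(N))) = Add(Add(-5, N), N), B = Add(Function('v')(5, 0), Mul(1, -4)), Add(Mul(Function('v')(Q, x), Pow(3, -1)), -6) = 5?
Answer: 27781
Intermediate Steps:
Function('v')(Q, x) = 33 (Function('v')(Q, x) = Add(18, Mul(3, 5)) = Add(18, 15) = 33)
B = 29 (B = Add(33, Mul(1, -4)) = Add(33, -4) = 29)
Function('M')(N) = Add(9, Mul(-2, N)) (Function('M')(N) = Add(4, Mul(-1, Add(Add(-5, N), N))) = Add(4, Mul(-1, Add(-5, Mul(2, N)))) = Add(4, Add(5, Mul(-2, N))) = Add(9, Mul(-2, N)))
Function('q')(T, D) = 29
Function('g')(j) = 25 (Function('g')(j) = Add(29, Mul(-2, 2)) = Add(29, -4) = 25)
Add(27806, Mul(-1, Function('g')(96))) = Add(27806, Mul(-1, 25)) = Add(27806, -25) = 27781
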